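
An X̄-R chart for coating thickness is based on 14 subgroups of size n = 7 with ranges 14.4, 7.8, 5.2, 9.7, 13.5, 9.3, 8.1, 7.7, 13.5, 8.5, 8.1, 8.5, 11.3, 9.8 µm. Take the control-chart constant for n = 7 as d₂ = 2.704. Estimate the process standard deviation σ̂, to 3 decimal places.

R̄ = (14.4 + 7.8 + 5.2 + 9.7 + 13.5 + 9.3 + 8.1 + 7.7 + 13.5 + 8.5 + 8.1 + 8.5 + 11.3 + 9.8) / 14 = 9.6714
σ̂ = R̄ / d₂ = 9.6714 / 2.704 = 3.5767

3.577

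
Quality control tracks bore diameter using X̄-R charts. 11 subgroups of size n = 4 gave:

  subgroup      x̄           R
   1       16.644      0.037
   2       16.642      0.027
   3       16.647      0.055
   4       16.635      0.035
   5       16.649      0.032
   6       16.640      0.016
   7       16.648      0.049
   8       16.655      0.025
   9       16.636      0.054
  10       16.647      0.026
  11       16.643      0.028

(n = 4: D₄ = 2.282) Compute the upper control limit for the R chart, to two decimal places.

0.08

R̄ = (0.037 + 0.027 + 0.055 + 0.035 + 0.032 + 0.016 + 0.049 + 0.025 + 0.054 + 0.026 + 0.028) / 11 = 0.3840 / 11 = 0.0349
UCL_R = D₄·R̄ = 2.282 × 0.0349 = 0.0797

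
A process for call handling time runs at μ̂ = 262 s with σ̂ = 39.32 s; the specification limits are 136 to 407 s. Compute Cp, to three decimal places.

Cp = (USL − LSL) / (6σ̂) = (407 − 136) / (6 × 39.32) = 271.0000 / 235.9200 = 1.1487

1.149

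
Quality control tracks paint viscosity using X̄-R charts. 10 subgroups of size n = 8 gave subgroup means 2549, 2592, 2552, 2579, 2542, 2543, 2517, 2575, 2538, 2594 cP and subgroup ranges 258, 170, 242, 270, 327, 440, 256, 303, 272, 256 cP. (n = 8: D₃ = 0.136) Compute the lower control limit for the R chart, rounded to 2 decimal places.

R̄ = (258 + 170 + 242 + 270 + 327 + 440 + 256 + 303 + 272 + 256) / 10 = 2794.0000 / 10 = 279.4000
LCL_R = D₃·R̄ = 0.136 × 279.4000 = 37.9984

38.00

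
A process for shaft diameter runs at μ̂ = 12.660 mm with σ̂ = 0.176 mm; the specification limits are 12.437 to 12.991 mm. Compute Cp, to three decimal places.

0.525

Cp = (USL − LSL) / (6σ̂) = (12.991 − 12.437) / (6 × 0.176) = 0.5540 / 1.0560 = 0.5246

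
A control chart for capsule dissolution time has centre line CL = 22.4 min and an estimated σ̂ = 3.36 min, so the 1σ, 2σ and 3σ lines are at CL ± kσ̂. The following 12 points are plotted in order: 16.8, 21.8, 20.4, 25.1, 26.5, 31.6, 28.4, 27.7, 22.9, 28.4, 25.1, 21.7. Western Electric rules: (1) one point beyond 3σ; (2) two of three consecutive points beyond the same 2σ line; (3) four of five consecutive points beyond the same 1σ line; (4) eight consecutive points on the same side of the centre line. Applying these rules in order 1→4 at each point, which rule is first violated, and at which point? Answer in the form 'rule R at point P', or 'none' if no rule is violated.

rule 3 at point 8

Zone of each point (C = within 1σ̂, B = 1σ̂–2σ̂, A = 2σ̂–3σ̂, * = beyond 3σ̂; sign = side of CL): 1:-B, 2:-C, 3:-C, 4:+C, 5:+B, 6:+A, 7:+B, 8:+B, 9:+C, 10:+B, 11:+C, 12:-C
Rule 3 (four of five consecutive points beyond the same 1σ limit) is satisfied at point 8.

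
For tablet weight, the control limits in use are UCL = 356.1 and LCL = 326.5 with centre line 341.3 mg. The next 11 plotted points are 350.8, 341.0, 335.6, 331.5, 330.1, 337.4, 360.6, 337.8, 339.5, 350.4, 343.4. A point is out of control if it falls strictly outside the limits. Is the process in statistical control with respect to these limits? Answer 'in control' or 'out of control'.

out of control

Compare each point to [326.5, 356.1]: sample 7 = 360.6 > UCL.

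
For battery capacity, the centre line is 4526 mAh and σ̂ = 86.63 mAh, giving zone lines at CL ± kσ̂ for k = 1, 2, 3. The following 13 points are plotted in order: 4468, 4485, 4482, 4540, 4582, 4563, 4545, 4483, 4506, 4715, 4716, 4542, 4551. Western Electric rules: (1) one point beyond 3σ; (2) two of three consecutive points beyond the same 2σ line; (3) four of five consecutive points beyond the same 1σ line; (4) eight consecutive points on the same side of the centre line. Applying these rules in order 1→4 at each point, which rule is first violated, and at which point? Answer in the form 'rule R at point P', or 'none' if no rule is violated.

rule 2 at point 11

Zone of each point (C = within 1σ̂, B = 1σ̂–2σ̂, A = 2σ̂–3σ̂, * = beyond 3σ̂; sign = side of CL): 1:-C, 2:-C, 3:-C, 4:+C, 5:+C, 6:+C, 7:+C, 8:-C, 9:-C, 10:+A, 11:+A, 12:+C, 13:+C
Rule 2 (two of three consecutive points beyond the same 2σ limit) is satisfied at point 11.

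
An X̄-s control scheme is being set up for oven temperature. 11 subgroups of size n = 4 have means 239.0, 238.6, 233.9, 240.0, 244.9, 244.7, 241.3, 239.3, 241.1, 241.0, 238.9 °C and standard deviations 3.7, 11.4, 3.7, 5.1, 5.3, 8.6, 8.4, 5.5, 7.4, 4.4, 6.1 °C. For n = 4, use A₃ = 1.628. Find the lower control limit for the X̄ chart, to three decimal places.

229.945

X̄̄ = (239.0 + 238.6 + 233.9 + 240.0 + 244.9 + 244.7 + 241.3 + 239.3 + 241.1 + 241.0 + 238.9) / 11 = 240.2455
s̄ = (3.7 + 11.4 + 3.7 + 5.1 + 5.3 + 8.6 + 8.4 + 5.5 + 7.4 + 4.4 + 6.1) / 11 = 6.3273
LCL = X̄̄ − A₃·s̄ = 240.2455 − 1.628 × 6.3273 = 229.9447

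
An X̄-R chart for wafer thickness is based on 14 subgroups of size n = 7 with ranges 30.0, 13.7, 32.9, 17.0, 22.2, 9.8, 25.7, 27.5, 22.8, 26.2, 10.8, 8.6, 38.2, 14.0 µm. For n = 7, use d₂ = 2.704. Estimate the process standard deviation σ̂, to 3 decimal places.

R̄ = (30.0 + 13.7 + 32.9 + 17.0 + 22.2 + 9.8 + 25.7 + 27.5 + 22.8 + 26.2 + 10.8 + 8.6 + 38.2 + 14.0) / 14 = 21.3857
σ̂ = R̄ / d₂ = 21.3857 / 2.704 = 7.9089

7.909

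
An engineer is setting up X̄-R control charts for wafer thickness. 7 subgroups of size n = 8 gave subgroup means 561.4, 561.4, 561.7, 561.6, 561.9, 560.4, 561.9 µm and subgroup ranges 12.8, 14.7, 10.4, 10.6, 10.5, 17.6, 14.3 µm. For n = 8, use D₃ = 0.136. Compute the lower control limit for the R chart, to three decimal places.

1.766

R̄ = (12.8 + 14.7 + 10.4 + 10.6 + 10.5 + 17.6 + 14.3) / 7 = 90.9000 / 7 = 12.9857
LCL_R = D₃·R̄ = 0.136 × 12.9857 = 1.7661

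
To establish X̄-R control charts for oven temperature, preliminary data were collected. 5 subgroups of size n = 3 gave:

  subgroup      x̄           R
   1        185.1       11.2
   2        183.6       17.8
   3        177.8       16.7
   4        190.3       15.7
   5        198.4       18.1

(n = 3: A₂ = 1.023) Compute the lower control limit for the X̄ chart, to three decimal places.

X̄̄ = (185.1 + 183.6 + 177.8 + 190.3 + 198.4) / 5 = 935.2000 / 5 = 187.0400
R̄ = (11.2 + 17.8 + 16.7 + 15.7 + 18.1) / 5 = 79.5000 / 5 = 15.9000
LCL = X̄̄ − A₂·R̄ = 187.0400 − 1.023 × 15.9000 = 170.7743

170.774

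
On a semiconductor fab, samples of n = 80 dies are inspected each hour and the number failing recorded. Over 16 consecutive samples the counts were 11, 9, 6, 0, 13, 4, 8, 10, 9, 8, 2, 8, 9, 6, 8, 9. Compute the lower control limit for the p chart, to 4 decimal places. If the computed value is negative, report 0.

p̄ = Σdᵢ / (k·n) = 120 / (16 × 80) = 0.09375
LCL = p̄ − 3·√(p̄(1−p̄)/n) = 0.09375 − 3 × 0.03259 = -0.00402 → 0 (negative, so LCL = 0)

0.0000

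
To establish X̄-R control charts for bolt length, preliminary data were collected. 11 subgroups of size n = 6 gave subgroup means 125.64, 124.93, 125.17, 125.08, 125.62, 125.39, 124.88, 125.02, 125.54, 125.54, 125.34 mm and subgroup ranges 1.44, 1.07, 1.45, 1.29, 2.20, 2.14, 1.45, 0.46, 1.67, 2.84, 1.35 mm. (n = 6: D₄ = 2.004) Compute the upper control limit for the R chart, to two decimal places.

R̄ = (1.44 + 1.07 + 1.45 + 1.29 + 2.20 + 2.14 + 1.45 + 0.46 + 1.67 + 2.84 + 1.35) / 11 = 17.3600 / 11 = 1.5782
UCL_R = D₄·R̄ = 2.004 × 1.5782 = 3.1627

3.16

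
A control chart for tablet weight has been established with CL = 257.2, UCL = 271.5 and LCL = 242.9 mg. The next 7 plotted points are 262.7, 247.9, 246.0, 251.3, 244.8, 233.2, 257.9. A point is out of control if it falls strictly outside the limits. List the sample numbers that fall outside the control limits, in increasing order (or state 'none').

6

Compare each point to [242.9, 271.5]: sample 6 = 233.2 < LCL.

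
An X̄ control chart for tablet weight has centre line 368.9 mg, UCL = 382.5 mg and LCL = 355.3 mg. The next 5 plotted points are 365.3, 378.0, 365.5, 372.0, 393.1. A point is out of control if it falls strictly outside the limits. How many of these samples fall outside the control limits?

Compare each point to [355.3, 382.5]: sample 5 = 393.1 > UCL.

1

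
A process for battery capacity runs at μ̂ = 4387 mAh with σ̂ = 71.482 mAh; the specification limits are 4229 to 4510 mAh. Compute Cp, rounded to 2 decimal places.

0.66

Cp = (USL − LSL) / (6σ̂) = (4510 − 4229) / (6 × 71.482) = 281.0000 / 428.8920 = 0.6552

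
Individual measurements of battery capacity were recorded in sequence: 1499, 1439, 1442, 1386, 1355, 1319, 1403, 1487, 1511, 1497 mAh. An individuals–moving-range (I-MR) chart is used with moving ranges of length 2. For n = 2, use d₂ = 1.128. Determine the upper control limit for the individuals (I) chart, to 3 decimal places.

X̄ = (1499 + 1439 + 1442 + 1386 + 1355 + 1319 + 1403 + 1487 + 1511 + 1497) / 10 = 1433.8000
Moving ranges: 60, 3, 56, 31, 36, 84, 84, 24, 14; M̄R̄ = 392.0000 / 9 = 43.5556
UCL = X̄ + 3·M̄R̄/d₂ = 1433.8000 + 3 × 43.5556 / 1.128 = 1549.6392

1549.639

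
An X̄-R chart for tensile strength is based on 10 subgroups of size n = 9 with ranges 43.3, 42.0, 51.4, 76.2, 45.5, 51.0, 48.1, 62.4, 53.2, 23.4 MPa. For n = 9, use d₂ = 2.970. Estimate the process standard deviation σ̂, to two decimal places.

R̄ = (43.3 + 42.0 + 51.4 + 76.2 + 45.5 + 51.0 + 48.1 + 62.4 + 53.2 + 23.4) / 10 = 49.6500
σ̂ = R̄ / d₂ = 49.6500 / 2.970 = 16.7172

16.72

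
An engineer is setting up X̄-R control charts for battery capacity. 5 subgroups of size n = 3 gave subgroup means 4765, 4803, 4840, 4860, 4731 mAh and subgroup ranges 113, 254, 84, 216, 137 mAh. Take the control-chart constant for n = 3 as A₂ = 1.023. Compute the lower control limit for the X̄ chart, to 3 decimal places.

4635.302

X̄̄ = (4765 + 4803 + 4840 + 4860 + 4731) / 5 = 23999.0000 / 5 = 4799.8000
R̄ = (113 + 254 + 84 + 216 + 137) / 5 = 804.0000 / 5 = 160.8000
LCL = X̄̄ − A₂·R̄ = 4799.8000 − 1.023 × 160.8000 = 4635.3016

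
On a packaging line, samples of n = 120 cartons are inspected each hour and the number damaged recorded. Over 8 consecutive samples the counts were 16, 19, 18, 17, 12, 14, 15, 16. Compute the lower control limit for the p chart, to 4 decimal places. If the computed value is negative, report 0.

0.0395

p̄ = Σdᵢ / (k·n) = 127 / (8 × 120) = 0.13229
LCL = p̄ − 3·√(p̄(1−p̄)/n) = 0.13229 − 3 × 0.03093 = 0.03951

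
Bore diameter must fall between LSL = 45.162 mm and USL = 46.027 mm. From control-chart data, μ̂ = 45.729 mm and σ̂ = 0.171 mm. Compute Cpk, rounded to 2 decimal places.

Cpu = (USL − μ̂) / (3σ̂) = (46.027 − 45.729) / (3 × 0.171) = 0.5809; Cpl = (μ̂ − LSL) / (3σ̂) = (45.729 − 45.162) / (3 × 0.171) = 1.1053; Cpk = min(Cpu, Cpl) = 0.5809

0.58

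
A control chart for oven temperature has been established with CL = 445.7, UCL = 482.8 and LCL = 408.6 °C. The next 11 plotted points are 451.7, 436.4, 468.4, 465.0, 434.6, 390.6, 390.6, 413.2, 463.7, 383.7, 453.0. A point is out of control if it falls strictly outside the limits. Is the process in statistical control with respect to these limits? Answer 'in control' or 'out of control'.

out of control

Compare each point to [408.6, 482.8]: sample 6 = 390.6 < LCL; sample 7 = 390.6 < LCL; sample 10 = 383.7 < LCL.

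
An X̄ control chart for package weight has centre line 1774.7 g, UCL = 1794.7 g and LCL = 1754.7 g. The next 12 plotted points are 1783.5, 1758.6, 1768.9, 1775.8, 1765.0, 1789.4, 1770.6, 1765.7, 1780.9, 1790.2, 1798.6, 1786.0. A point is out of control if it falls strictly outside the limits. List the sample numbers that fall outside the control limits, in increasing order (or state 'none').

Compare each point to [1754.7, 1794.7]: sample 11 = 1798.6 > UCL.

11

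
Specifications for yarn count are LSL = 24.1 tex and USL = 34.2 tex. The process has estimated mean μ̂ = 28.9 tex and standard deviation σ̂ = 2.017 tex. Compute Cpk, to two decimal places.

Cpu = (USL − μ̂) / (3σ̂) = (34.2 − 28.9) / (3 × 2.017) = 0.8759; Cpl = (μ̂ − LSL) / (3σ̂) = (28.9 − 24.1) / (3 × 2.017) = 0.7933; Cpk = min(Cpu, Cpl) = 0.7933

0.79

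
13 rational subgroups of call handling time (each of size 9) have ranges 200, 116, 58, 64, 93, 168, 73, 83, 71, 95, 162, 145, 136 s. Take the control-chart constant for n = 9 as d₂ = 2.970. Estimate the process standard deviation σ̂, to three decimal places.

R̄ = (200 + 116 + 58 + 64 + 93 + 168 + 73 + 83 + 71 + 95 + 162 + 145 + 136) / 13 = 112.6154
σ̂ = R̄ / d₂ = 112.6154 / 2.970 = 37.9176

37.918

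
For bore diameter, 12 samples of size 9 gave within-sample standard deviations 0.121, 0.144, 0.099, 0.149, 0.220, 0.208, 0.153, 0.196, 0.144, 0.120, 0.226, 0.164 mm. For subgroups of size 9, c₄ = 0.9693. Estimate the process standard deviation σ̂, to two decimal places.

s̄ = (0.121 + 0.144 + 0.099 + 0.149 + 0.220 + 0.208 + 0.153 + 0.196 + 0.144 + 0.120 + 0.226 + 0.164) / 12 = 0.1620
σ̂ = s̄ / c₄ = 0.1620 / 0.9693 = 0.1671

0.17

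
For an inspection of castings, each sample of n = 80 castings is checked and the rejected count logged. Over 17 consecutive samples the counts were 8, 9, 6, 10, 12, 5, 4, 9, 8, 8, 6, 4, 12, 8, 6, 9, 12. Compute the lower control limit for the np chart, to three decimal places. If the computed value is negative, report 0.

p̄ = Σdᵢ / (k·n) = 136 / (17 × 80) = 0.10000
LCL = np̄ − 3·√(np̄(1−p̄)) = 8.0000 − 3 × 2.6833 = -0.0498 → 0 (negative, so LCL = 0)

0.000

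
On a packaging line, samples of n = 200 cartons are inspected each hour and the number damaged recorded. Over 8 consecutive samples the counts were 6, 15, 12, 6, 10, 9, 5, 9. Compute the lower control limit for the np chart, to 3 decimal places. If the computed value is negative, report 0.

p̄ = Σdᵢ / (k·n) = 72 / (8 × 200) = 0.04500
LCL = np̄ − 3·√(np̄(1−p̄)) = 9.0000 − 3 × 2.9317 = 0.2048

0.205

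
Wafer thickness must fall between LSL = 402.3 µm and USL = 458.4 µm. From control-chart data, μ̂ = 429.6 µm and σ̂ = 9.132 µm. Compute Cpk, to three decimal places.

Cpu = (USL − μ̂) / (3σ̂) = (458.4 − 429.6) / (3 × 9.132) = 1.0512; Cpl = (μ̂ − LSL) / (3σ̂) = (429.6 − 402.3) / (3 × 9.132) = 0.9965; Cpk = min(Cpu, Cpl) = 0.9965

0.996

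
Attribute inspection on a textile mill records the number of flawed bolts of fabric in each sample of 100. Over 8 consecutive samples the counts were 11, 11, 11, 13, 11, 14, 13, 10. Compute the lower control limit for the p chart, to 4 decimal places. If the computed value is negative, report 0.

0.0209

p̄ = Σdᵢ / (k·n) = 94 / (8 × 100) = 0.11750
LCL = p̄ − 3·√(p̄(1−p̄)/n) = 0.11750 − 3 × 0.03220 = 0.02090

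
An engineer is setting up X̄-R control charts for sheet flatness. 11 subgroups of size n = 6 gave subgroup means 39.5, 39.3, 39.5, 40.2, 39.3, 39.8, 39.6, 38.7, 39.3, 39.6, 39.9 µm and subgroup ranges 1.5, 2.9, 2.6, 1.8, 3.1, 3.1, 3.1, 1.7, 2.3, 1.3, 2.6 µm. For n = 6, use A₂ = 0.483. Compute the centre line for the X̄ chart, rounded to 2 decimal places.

39.52

X̄̄ = (39.5 + 39.3 + 39.5 + 40.2 + 39.3 + 39.8 + 39.6 + 38.7 + 39.3 + 39.6 + 39.9) / 11 = 434.7000 / 11 = 39.5182
CL = X̄̄ = 39.5182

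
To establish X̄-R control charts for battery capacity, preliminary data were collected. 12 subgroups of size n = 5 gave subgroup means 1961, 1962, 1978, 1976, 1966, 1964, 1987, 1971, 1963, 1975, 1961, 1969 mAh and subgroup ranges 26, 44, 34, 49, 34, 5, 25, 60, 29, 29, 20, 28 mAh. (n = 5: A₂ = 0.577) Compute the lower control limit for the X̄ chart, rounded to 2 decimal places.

1951.00

X̄̄ = (1961 + 1962 + 1978 + 1976 + 1966 + 1964 + 1987 + 1971 + 1963 + 1975 + 1961 + 1969) / 12 = 23633.0000 / 12 = 1969.4167
R̄ = (26 + 44 + 34 + 49 + 34 + 5 + 25 + 60 + 29 + 29 + 20 + 28) / 12 = 383.0000 / 12 = 31.9167
LCL = X̄̄ − A₂·R̄ = 1969.4167 − 0.577 × 31.9167 = 1951.0008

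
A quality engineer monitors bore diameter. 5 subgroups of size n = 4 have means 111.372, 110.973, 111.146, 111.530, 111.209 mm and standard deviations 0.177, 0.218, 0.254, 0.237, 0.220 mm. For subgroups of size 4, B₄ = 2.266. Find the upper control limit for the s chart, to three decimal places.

0.501

s̄ = (0.177 + 0.218 + 0.254 + 0.237 + 0.220) / 5 = 0.2212
UCL_s = B₄·s̄ = 2.266 × 0.2212 = 0.5012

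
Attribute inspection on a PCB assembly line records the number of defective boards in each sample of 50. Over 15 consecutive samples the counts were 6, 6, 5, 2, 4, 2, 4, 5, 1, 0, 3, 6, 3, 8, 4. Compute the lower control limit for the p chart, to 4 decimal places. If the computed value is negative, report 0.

p̄ = Σdᵢ / (k·n) = 59 / (15 × 50) = 0.07867
LCL = p̄ − 3·√(p̄(1−p̄)/n) = 0.07867 − 3 × 0.03807 = -0.03555 → 0 (negative, so LCL = 0)

0.0000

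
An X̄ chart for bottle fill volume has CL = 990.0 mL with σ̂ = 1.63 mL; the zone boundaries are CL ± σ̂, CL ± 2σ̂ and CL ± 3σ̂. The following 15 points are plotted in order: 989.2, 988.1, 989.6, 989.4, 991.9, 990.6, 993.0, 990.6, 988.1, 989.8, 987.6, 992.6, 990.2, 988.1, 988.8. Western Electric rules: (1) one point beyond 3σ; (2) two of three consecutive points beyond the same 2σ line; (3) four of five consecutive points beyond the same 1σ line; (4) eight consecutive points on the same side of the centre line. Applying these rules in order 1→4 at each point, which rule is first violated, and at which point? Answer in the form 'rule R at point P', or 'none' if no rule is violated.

none

Zone of each point (C = within 1σ̂, B = 1σ̂–2σ̂, A = 2σ̂–3σ̂, * = beyond 3σ̂; sign = side of CL): 1:-C, 2:-B, 3:-C, 4:-C, 5:+B, 6:+C, 7:+B, 8:+C, 9:-B, 10:-C, 11:-B, 12:+B, 13:+C, 14:-B, 15:-C
No rule fires across all 15 points.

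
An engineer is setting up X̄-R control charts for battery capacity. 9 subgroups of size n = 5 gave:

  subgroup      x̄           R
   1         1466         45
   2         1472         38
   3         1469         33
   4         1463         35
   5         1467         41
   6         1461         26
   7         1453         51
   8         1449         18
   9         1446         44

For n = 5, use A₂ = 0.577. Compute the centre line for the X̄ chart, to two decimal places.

X̄̄ = (1466 + 1472 + 1469 + 1463 + 1467 + 1461 + 1453 + 1449 + 1446) / 9 = 13146.0000 / 9 = 1460.6667
CL = X̄̄ = 1460.6667

1460.67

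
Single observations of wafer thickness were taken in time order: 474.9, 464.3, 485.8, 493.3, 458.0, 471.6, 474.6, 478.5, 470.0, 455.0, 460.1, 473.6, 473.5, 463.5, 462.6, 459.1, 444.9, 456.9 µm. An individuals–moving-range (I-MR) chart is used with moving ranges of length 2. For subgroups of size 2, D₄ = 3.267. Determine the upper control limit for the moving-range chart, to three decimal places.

34.246

Moving ranges: 10.6, 21.5, 7.5, 35.3, 13.6, 3.0, 3.9, 8.5, 15.0, 5.1, 13.5, 0.1, 10.0, 0.9, 3.5, 14.2, 12.0; M̄R̄ = 178.2000 / 17 = 10.4824
UCL_MR = D₄·M̄R̄ = 3.267 × 10.4824 = 34.2458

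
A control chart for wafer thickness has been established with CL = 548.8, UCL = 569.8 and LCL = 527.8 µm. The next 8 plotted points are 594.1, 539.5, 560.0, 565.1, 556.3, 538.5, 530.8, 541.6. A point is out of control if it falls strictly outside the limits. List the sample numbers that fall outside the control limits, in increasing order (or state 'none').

Compare each point to [527.8, 569.8]: sample 1 = 594.1 > UCL.

1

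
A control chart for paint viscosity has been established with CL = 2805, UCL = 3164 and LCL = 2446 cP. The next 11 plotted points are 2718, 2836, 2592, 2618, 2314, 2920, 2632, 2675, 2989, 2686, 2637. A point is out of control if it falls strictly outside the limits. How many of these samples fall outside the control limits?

Compare each point to [2446, 3164]: sample 5 = 2314 < LCL.

1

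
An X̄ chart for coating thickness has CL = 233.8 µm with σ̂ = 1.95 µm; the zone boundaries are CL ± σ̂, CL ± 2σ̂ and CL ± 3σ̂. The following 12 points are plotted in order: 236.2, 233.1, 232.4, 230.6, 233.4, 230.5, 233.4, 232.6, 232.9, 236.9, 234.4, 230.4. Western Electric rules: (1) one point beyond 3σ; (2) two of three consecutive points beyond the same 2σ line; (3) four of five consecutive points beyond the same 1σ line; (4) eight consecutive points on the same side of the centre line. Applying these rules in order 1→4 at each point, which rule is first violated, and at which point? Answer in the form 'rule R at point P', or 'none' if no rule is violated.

rule 4 at point 9

Zone of each point (C = within 1σ̂, B = 1σ̂–2σ̂, A = 2σ̂–3σ̂, * = beyond 3σ̂; sign = side of CL): 1:+B, 2:-C, 3:-C, 4:-B, 5:-C, 6:-B, 7:-C, 8:-C, 9:-C, 10:+B, 11:+C, 12:-B
Rule 4 (eight consecutive points on the same side of the centre line) is satisfied at point 9.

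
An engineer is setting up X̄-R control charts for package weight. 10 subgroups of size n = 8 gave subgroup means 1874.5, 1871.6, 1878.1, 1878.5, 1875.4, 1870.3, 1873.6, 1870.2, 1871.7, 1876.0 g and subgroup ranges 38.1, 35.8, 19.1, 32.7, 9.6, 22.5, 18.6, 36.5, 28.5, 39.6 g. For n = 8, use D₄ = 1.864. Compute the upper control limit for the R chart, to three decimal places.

52.378

R̄ = (38.1 + 35.8 + 19.1 + 32.7 + 9.6 + 22.5 + 18.6 + 36.5 + 28.5 + 39.6) / 10 = 281.0000 / 10 = 28.1000
UCL_R = D₄·R̄ = 1.864 × 28.1000 = 52.3784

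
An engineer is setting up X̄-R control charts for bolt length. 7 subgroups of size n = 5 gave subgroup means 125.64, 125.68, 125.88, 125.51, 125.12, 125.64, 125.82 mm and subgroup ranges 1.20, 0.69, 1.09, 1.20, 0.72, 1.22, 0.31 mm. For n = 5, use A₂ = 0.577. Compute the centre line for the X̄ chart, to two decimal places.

125.61

X̄̄ = (125.64 + 125.68 + 125.88 + 125.51 + 125.12 + 125.64 + 125.82) / 7 = 879.2900 / 7 = 125.6129
CL = X̄̄ = 125.6129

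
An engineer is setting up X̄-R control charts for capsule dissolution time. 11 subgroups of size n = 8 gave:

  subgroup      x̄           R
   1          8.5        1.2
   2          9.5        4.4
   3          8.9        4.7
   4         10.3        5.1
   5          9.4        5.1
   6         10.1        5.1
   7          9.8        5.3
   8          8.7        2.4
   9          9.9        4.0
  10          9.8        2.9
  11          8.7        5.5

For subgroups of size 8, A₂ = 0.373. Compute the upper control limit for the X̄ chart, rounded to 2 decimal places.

X̄̄ = (8.5 + 9.5 + 8.9 + 10.3 + 9.4 + 10.1 + 9.8 + 8.7 + 9.9 + 9.8 + 8.7) / 11 = 103.6000 / 11 = 9.4182
R̄ = (1.2 + 4.4 + 4.7 + 5.1 + 5.1 + 5.1 + 5.3 + 2.4 + 4.0 + 2.9 + 5.5) / 11 = 45.7000 / 11 = 4.1545
UCL = X̄̄ + A₂·R̄ = 9.4182 + 0.373 × 4.1545 = 10.9678

10.97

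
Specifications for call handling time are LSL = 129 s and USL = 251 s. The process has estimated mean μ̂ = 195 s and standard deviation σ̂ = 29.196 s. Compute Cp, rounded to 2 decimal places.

0.70

Cp = (USL − LSL) / (6σ̂) = (251 − 129) / (6 × 29.196) = 122.0000 / 175.1760 = 0.6964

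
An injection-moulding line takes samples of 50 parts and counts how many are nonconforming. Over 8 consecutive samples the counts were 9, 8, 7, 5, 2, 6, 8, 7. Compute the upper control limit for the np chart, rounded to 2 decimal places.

p̄ = Σdᵢ / (k·n) = 52 / (8 × 50) = 0.13000
UCL = np̄ + 3·√(np̄(1−p̄)) = 6.5000 + 3 × √(6.5000×0.87000) = 6.5000 + 3 × 2.3780 = 13.6341

13.63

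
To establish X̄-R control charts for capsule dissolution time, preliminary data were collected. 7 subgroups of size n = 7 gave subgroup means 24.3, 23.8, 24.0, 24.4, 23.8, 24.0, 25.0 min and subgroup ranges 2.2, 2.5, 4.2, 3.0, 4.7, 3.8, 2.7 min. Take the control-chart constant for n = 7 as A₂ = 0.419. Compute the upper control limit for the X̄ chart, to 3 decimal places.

X̄̄ = (24.3 + 23.8 + 24.0 + 24.4 + 23.8 + 24.0 + 25.0) / 7 = 169.3000 / 7 = 24.1857
R̄ = (2.2 + 2.5 + 4.2 + 3.0 + 4.7 + 3.8 + 2.7) / 7 = 23.1000 / 7 = 3.3000
UCL = X̄̄ + A₂·R̄ = 24.1857 + 0.419 × 3.3000 = 25.5684

25.568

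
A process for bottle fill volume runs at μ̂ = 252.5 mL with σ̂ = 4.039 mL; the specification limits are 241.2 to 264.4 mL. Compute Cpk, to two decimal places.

Cpu = (USL − μ̂) / (3σ̂) = (264.4 − 252.5) / (3 × 4.039) = 0.9821; Cpl = (μ̂ − LSL) / (3σ̂) = (252.5 − 241.2) / (3 × 4.039) = 0.9326; Cpk = min(Cpu, Cpl) = 0.9326

0.93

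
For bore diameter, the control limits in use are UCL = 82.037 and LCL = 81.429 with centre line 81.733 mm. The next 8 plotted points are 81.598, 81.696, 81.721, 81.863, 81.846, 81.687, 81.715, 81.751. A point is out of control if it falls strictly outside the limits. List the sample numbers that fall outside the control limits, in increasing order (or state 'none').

All 8 points lie within [81.429, 82.037].

none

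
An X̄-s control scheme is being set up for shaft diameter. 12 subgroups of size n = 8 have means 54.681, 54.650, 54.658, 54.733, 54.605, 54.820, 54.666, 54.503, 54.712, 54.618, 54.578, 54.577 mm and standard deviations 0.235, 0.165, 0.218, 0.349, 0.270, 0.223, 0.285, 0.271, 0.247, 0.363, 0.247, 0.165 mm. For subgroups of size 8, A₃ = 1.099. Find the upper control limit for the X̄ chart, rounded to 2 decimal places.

54.93

X̄̄ = (54.681 + 54.650 + 54.658 + 54.733 + 54.605 + 54.820 + 54.666 + 54.503 + 54.712 + 54.618 + 54.578 + 54.577) / 12 = 54.6501
s̄ = (0.235 + 0.165 + 0.218 + 0.349 + 0.270 + 0.223 + 0.285 + 0.271 + 0.247 + 0.363 + 0.247 + 0.165) / 12 = 0.2532
UCL = X̄̄ + A₃·s̄ = 54.6501 + 1.099 × 0.2532 = 54.9283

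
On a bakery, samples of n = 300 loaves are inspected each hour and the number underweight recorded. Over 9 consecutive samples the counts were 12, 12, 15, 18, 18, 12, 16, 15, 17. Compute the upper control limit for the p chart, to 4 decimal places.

p̄ = Σdᵢ / (k·n) = 135 / (9 × 300) = 0.05000
UCL = p̄ + 3·√(p̄(1−p̄)/n) = 0.05000 + 3 × √(0.05000×0.95000/300) = 0.05000 + 3 × 0.01258 = 0.08775

0.0877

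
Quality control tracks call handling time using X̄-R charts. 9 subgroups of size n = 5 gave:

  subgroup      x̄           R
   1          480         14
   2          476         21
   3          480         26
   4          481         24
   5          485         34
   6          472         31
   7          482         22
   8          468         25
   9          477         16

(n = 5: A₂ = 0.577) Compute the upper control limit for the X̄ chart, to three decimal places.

X̄̄ = (480 + 476 + 480 + 481 + 485 + 472 + 482 + 468 + 477) / 9 = 4301.0000 / 9 = 477.8889
R̄ = (14 + 21 + 26 + 24 + 34 + 31 + 22 + 25 + 16) / 9 = 213.0000 / 9 = 23.6667
UCL = X̄̄ + A₂·R̄ = 477.8889 + 0.577 × 23.6667 = 491.5446

491.545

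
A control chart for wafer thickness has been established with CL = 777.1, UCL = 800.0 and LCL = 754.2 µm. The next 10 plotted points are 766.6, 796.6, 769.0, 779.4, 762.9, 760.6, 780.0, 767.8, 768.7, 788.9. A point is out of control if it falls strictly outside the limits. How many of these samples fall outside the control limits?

0

All 10 points lie within [754.2, 800.0].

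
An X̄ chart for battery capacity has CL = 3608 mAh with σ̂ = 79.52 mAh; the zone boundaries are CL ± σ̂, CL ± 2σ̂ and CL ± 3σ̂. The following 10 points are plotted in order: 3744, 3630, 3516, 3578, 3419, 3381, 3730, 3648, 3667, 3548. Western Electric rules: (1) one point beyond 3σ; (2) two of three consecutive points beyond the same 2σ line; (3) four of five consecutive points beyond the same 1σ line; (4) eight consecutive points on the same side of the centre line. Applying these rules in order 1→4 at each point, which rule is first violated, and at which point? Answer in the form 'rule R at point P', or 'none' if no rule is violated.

Zone of each point (C = within 1σ̂, B = 1σ̂–2σ̂, A = 2σ̂–3σ̂, * = beyond 3σ̂; sign = side of CL): 1:+B, 2:+C, 3:-B, 4:-C, 5:-A, 6:-A, 7:+B, 8:+C, 9:+C, 10:-C
Rule 2 (two of three consecutive points beyond the same 2σ limit) is satisfied at point 6.

rule 2 at point 6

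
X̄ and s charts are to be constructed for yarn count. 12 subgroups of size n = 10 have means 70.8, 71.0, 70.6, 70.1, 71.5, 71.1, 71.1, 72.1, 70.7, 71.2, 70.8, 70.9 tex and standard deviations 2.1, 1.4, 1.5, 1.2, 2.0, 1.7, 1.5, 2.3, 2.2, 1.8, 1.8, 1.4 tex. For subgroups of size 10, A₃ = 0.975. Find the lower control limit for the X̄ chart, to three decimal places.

69.294

X̄̄ = (70.8 + 71.0 + 70.6 + 70.1 + 71.5 + 71.1 + 71.1 + 72.1 + 70.7 + 71.2 + 70.8 + 70.9) / 12 = 70.9917
s̄ = (2.1 + 1.4 + 1.5 + 1.2 + 2.0 + 1.7 + 1.5 + 2.3 + 2.2 + 1.8 + 1.8 + 1.4) / 12 = 1.7417
LCL = X̄̄ − A₃·s̄ = 70.9917 − 0.975 × 1.7417 = 69.2935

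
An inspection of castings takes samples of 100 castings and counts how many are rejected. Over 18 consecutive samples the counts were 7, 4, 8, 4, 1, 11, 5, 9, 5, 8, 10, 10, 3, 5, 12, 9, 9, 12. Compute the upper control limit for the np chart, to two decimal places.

15.15

p̄ = Σdᵢ / (k·n) = 132 / (18 × 100) = 0.07333
UCL = np̄ + 3·√(np̄(1−p̄)) = 7.3333 + 3 × √(7.3333×0.92667) = 7.3333 + 3 × 2.6068 = 15.1538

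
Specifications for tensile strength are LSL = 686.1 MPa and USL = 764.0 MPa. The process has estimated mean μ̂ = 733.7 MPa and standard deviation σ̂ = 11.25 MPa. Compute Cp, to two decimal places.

Cp = (USL − LSL) / (6σ̂) = (764.0 − 686.1) / (6 × 11.25) = 77.9000 / 67.5000 = 1.1541

1.15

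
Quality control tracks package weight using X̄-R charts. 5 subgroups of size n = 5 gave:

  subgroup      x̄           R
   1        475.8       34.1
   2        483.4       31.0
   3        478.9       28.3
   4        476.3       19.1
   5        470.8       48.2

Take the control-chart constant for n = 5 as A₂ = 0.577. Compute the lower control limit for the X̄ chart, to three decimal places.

458.495

X̄̄ = (475.8 + 483.4 + 478.9 + 476.3 + 470.8) / 5 = 2385.2000 / 5 = 477.0400
R̄ = (34.1 + 31.0 + 28.3 + 19.1 + 48.2) / 5 = 160.7000 / 5 = 32.1400
LCL = X̄̄ − A₂·R̄ = 477.0400 − 0.577 × 32.1400 = 458.4952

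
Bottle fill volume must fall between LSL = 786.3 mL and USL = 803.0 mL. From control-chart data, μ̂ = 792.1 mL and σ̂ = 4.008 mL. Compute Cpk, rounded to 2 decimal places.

Cpu = (USL − μ̂) / (3σ̂) = (803.0 − 792.1) / (3 × 4.008) = 0.9065; Cpl = (μ̂ − LSL) / (3σ̂) = (792.1 − 786.3) / (3 × 4.008) = 0.4824; Cpk = min(Cpu, Cpl) = 0.4824

0.48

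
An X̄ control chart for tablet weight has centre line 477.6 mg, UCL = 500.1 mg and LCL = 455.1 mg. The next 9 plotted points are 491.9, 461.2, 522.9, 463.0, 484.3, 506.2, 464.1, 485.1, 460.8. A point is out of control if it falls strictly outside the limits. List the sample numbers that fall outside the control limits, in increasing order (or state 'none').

3, 6

Compare each point to [455.1, 500.1]: sample 3 = 522.9 > UCL; sample 6 = 506.2 > UCL.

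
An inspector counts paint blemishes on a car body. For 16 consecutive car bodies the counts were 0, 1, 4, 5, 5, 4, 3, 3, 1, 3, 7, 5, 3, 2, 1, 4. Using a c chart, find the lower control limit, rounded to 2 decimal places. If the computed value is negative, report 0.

0.00

c̄ = (0 + 1 + 4 + 5 + 5 + 4 + 3 + 3 + 1 + 3 + 7 + 5 + 3 + 2 + 1 + 4) / 16 = 51 / 16 = 3.1875
LCL = c̄ − 3√c̄ = 3.1875 − 3 × 1.7854 = -2.1686 → 0 (cannot be negative)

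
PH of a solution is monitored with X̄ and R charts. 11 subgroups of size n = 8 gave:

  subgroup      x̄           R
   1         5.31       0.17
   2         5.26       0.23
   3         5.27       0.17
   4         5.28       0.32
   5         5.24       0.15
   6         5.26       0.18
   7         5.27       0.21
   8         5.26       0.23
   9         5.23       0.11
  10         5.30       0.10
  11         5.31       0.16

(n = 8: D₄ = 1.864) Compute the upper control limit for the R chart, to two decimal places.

R̄ = (0.17 + 0.23 + 0.17 + 0.32 + 0.15 + 0.18 + 0.21 + 0.23 + 0.11 + 0.10 + 0.16) / 11 = 2.0300 / 11 = 0.1845
UCL_R = D₄·R̄ = 1.864 × 0.1845 = 0.3440

0.34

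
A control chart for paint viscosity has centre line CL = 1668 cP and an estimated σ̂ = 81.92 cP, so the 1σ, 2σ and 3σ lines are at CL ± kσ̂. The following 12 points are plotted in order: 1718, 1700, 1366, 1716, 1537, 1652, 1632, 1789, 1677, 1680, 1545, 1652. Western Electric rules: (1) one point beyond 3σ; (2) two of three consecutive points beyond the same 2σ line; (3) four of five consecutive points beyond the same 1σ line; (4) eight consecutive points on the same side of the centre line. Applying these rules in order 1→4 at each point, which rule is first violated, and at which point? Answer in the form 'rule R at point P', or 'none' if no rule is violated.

Zone of each point (C = within 1σ̂, B = 1σ̂–2σ̂, A = 2σ̂–3σ̂, * = beyond 3σ̂; sign = side of CL): 1:+C, 2:+C, 3:-*, 4:+C, 5:-B, 6:-C, 7:-C, 8:+B, 9:+C, 10:+C, 11:-B, 12:-C
Rule 1 (one point beyond the 3σ limits) is satisfied at point 3.

rule 1 at point 3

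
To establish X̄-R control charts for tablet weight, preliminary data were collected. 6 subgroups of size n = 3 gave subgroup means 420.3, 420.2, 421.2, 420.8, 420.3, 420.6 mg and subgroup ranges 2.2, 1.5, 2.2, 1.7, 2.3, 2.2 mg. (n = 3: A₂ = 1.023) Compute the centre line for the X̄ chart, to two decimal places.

X̄̄ = (420.3 + 420.2 + 421.2 + 420.8 + 420.3 + 420.6) / 6 = 2523.4000 / 6 = 420.5667
CL = X̄̄ = 420.5667

420.57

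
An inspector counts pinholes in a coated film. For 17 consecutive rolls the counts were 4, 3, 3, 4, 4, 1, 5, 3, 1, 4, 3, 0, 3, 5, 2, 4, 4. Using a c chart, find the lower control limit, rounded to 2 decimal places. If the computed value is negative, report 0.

0.00

c̄ = (4 + 3 + 3 + 4 + 4 + 1 + 5 + 3 + 1 + 4 + 3 + 0 + 3 + 5 + 2 + 4 + 4) / 17 = 53 / 17 = 3.1176
LCL = c̄ − 3√c̄ = 3.1176 − 3 × 1.7657 = -2.1794 → 0 (cannot be negative)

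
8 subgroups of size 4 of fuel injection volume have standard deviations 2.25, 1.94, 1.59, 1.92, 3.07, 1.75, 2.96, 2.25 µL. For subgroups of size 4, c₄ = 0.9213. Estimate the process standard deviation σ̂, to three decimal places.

2.406

s̄ = (2.25 + 1.94 + 1.59 + 1.92 + 3.07 + 1.75 + 2.96 + 2.25) / 8 = 2.2163
σ̂ = s̄ / c₄ = 2.2163 / 0.9213 = 2.4056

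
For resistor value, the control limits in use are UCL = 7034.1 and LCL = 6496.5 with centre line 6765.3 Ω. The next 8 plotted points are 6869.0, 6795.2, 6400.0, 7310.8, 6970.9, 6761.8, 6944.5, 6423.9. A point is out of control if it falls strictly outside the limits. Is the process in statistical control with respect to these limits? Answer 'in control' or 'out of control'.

Compare each point to [6496.5, 7034.1]: sample 3 = 6400.0 < LCL; sample 4 = 7310.8 > UCL; sample 8 = 6423.9 < LCL.

out of control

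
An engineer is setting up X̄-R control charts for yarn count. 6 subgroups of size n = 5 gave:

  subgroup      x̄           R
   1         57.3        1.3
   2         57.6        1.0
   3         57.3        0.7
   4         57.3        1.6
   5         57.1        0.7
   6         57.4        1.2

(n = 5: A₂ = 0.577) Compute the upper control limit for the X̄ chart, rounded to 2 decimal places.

X̄̄ = (57.3 + 57.6 + 57.3 + 57.3 + 57.1 + 57.4) / 6 = 344.0000 / 6 = 57.3333
R̄ = (1.3 + 1.0 + 0.7 + 1.6 + 0.7 + 1.2) / 6 = 6.5000 / 6 = 1.0833
UCL = X̄̄ + A₂·R̄ = 57.3333 + 0.577 × 1.0833 = 57.9584

57.96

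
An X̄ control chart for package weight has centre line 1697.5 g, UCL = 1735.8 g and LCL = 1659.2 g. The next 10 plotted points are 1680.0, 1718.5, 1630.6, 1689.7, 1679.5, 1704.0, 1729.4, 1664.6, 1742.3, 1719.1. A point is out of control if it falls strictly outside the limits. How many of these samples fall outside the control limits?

2

Compare each point to [1659.2, 1735.8]: sample 3 = 1630.6 < LCL; sample 9 = 1742.3 > UCL.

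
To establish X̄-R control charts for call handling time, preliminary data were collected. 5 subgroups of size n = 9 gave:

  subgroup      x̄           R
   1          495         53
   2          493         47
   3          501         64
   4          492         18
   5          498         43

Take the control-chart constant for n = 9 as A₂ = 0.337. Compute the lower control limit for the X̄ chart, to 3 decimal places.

480.635

X̄̄ = (495 + 493 + 501 + 492 + 498) / 5 = 2479.0000 / 5 = 495.8000
R̄ = (53 + 47 + 64 + 18 + 43) / 5 = 225.0000 / 5 = 45.0000
LCL = X̄̄ − A₂·R̄ = 495.8000 − 0.337 × 45.0000 = 480.6350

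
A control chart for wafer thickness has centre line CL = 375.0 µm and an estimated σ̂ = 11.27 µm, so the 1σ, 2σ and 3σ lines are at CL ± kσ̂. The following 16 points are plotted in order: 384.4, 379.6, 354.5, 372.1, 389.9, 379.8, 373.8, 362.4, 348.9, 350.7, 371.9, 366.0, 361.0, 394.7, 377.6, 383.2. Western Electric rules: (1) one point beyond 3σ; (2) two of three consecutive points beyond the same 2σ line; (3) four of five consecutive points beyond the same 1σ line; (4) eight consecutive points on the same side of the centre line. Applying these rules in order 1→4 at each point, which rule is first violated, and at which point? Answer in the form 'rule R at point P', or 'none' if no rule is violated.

Zone of each point (C = within 1σ̂, B = 1σ̂–2σ̂, A = 2σ̂–3σ̂, * = beyond 3σ̂; sign = side of CL): 1:+C, 2:+C, 3:-B, 4:-C, 5:+B, 6:+C, 7:-C, 8:-B, 9:-A, 10:-A, 11:-C, 12:-C, 13:-B, 14:+B, 15:+C, 16:+C
Rule 2 (two of three consecutive points beyond the same 2σ limit) is satisfied at point 10.

rule 2 at point 10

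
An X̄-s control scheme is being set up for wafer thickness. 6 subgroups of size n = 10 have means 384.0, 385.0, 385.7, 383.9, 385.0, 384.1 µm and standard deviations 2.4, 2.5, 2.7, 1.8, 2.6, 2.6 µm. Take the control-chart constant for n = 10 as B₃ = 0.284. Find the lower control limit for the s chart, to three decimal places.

s̄ = (2.4 + 2.5 + 2.7 + 1.8 + 2.6 + 2.6) / 6 = 2.4333
LCL_s = B₃·s̄ = 0.284 × 2.4333 = 0.6911

0.691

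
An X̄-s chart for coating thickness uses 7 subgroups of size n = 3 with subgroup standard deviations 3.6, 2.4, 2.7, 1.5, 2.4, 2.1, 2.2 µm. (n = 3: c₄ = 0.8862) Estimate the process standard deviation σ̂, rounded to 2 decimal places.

2.72

s̄ = (3.6 + 2.4 + 2.7 + 1.5 + 2.4 + 2.1 + 2.2) / 7 = 2.4143
σ̂ = s̄ / c₄ = 2.4143 / 0.8862 = 2.7243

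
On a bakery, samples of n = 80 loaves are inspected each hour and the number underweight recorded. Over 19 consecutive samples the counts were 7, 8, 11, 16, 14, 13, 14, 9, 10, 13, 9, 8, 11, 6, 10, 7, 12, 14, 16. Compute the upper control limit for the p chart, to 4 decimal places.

0.2521

p̄ = Σdᵢ / (k·n) = 208 / (19 × 80) = 0.13684
UCL = p̄ + 3·√(p̄(1−p̄)/n) = 0.13684 + 3 × √(0.13684×0.86316/80) = 0.13684 + 3 × 0.03842 = 0.25212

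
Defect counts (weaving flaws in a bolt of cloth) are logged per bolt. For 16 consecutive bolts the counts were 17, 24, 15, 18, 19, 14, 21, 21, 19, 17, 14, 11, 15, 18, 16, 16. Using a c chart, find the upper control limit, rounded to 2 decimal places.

c̄ = (17 + 24 + 15 + 18 + 19 + 14 + 21 + 21 + 19 + 17 + 14 + 11 + 15 + 18 + 16 + 16) / 16 = 275 / 16 = 17.1875
UCL = c̄ + 3√c̄ = 17.1875 + 3 × √17.1875 = 17.1875 + 3 × 4.1458 = 29.6248

29.62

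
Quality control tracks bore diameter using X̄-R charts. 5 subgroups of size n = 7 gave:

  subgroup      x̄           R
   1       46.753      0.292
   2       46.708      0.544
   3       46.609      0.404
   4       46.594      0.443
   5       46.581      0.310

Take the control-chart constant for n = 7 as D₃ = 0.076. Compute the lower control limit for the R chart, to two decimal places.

R̄ = (0.292 + 0.544 + 0.404 + 0.443 + 0.310) / 5 = 1.9930 / 5 = 0.3986
LCL_R = D₃·R̄ = 0.076 × 0.3986 = 0.0303

0.03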